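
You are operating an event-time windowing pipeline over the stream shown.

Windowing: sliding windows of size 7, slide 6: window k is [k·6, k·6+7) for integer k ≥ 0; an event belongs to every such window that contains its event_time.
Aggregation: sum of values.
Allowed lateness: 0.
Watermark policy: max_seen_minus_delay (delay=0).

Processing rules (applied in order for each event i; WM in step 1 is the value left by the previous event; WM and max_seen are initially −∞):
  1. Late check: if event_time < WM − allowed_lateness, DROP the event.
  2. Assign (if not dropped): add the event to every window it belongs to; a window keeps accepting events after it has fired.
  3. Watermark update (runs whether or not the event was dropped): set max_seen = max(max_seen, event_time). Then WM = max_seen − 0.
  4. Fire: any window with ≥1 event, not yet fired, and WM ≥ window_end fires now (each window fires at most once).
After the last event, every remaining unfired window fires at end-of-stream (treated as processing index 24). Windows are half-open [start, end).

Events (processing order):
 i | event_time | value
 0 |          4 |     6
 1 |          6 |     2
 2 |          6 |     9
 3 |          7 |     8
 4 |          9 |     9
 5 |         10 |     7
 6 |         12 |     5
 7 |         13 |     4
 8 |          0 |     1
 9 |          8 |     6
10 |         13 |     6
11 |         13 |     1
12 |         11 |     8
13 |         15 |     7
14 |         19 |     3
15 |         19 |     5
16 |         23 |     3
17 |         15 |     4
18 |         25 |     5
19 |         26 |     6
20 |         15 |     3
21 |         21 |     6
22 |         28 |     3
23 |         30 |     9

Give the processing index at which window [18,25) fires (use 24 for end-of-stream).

18

i=0 t=4 v=6: → [0,7); WM=4
i=1 t=6 v=2: → [6,13),[0,7); WM=6
i=2 t=6 v=9: → [6,13),[0,7); WM=6
i=3 t=7 v=8: → [6,13); WM=7; [0,7) fires=17
i=4 t=9 v=9: → [6,13); WM=9
i=5 t=10 v=7: → [6,13); WM=10
i=6 t=12 v=5: → [12,19),[6,13); WM=12
i=7 t=13 v=4: → [12,19); WM=13; [6,13) fires=40
i=8 t=0 v=1: DROP (t<13-0); WM=13
i=9 t=8 v=6: DROP (t<13-0); WM=13
i=10 t=13 v=6: → [12,19); WM=13
i=11 t=13 v=1: → [12,19); WM=13
i=12 t=11 v=8: DROP (t<13-0); WM=13
i=13 t=15 v=7: → [12,19); WM=15
i=14 t=19 v=3: → [18,25); WM=19; [12,19) fires=23
i=15 t=19 v=5: → [18,25); WM=19
i=16 t=23 v=3: → [18,25); WM=23
i=17 t=15 v=4: DROP (t<23-0); WM=23
i=18 t=25 v=5: → [24,31); WM=25; [18,25) fires=11
i=19 t=26 v=6: → [24,31); WM=26
i=20 t=15 v=3: DROP (t<26-0); WM=26
i=21 t=21 v=6: DROP (t<26-0); WM=26
i=22 t=28 v=3: → [24,31); WM=28
i=23 t=30 v=9: → [30,37),[24,31); WM=30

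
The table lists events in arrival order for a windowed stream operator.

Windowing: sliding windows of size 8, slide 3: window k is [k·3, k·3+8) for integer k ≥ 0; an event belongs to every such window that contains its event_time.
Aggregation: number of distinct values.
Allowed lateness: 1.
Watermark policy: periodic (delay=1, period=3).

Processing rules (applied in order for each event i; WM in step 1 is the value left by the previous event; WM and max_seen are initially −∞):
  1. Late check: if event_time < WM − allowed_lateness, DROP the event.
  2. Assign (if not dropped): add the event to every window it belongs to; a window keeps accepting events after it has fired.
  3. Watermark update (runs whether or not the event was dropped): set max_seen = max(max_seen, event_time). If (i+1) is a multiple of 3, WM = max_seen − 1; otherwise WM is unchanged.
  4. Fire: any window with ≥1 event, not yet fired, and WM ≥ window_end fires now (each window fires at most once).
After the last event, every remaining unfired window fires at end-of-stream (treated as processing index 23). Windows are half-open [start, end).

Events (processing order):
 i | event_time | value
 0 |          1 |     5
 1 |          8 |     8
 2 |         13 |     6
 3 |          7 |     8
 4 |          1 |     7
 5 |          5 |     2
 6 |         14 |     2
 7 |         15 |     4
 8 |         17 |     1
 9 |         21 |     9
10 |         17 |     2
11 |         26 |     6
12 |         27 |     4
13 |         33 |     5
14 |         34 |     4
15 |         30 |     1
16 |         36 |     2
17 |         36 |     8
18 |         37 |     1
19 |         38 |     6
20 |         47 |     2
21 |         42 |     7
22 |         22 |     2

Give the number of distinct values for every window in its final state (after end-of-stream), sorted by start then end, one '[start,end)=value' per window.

[0,8)=1 [3,11)=1 [6,14)=2 [9,17)=3 [12,20)=4 [15,23)=4 [18,26)=1 [21,29)=3 [24,32)=2 [27,35)=2 [30,38)=5 [33,41)=6 [36,44)=4 [42,50)=1 [45,53)=1

i=0 t=1 v=5: → [0,8); WM=−∞
i=1 t=8 v=8: → [6,14),[3,11); WM=−∞
i=2 t=13 v=6: → [12,20),[9,17),[6,14); WM=12; [0,8) fires=1 [3,11) fires=1
i=3 t=7 v=8: DROP (t<12-1); WM=12
i=4 t=1 v=7: DROP (t<12-1); WM=12
i=5 t=5 v=2: DROP (t<12-1); WM=12
i=6 t=14 v=2: → [12,20),[9,17); WM=12
i=7 t=15 v=4: → [15,23),[12,20),[9,17); WM=12
i=8 t=17 v=1: → [15,23),[12,20); WM=16; [6,14) fires=2
i=9 t=21 v=9: → [21,29),[18,26),[15,23); WM=16
i=10 t=17 v=2: → [15,23),[12,20); WM=16
i=11 t=26 v=6: → [24,32),[21,29); WM=25; [9,17) fires=3 [12,20) fires=4 [15,23) fires=4
i=12 t=27 v=4: → [27,35),[24,32),[21,29); WM=25
i=13 t=33 v=5: → [33,41),[30,38),[27,35); WM=25
i=14 t=34 v=4: → [33,41),[30,38),[27,35); WM=33; [18,26) fires=1 [21,29) fires=3 [24,32) fires=2
i=15 t=30 v=1: DROP (t<33-1); WM=33
i=16 t=36 v=2: → [36,44),[33,41),[30,38); WM=33
i=17 t=36 v=8: → [36,44),[33,41),[30,38); WM=35; [27,35) fires=2
i=18 t=37 v=1: → [36,44),[33,41),[30,38); WM=35
i=19 t=38 v=6: → [36,44),[33,41); WM=35
i=20 t=47 v=2: → [45,53),[42,50); WM=46; [30,38) fires=5 [33,41) fires=6 [36,44) fires=4
i=21 t=42 v=7: DROP (t<46-1); WM=46
i=22 t=22 v=2: DROP (t<46-1); WM=46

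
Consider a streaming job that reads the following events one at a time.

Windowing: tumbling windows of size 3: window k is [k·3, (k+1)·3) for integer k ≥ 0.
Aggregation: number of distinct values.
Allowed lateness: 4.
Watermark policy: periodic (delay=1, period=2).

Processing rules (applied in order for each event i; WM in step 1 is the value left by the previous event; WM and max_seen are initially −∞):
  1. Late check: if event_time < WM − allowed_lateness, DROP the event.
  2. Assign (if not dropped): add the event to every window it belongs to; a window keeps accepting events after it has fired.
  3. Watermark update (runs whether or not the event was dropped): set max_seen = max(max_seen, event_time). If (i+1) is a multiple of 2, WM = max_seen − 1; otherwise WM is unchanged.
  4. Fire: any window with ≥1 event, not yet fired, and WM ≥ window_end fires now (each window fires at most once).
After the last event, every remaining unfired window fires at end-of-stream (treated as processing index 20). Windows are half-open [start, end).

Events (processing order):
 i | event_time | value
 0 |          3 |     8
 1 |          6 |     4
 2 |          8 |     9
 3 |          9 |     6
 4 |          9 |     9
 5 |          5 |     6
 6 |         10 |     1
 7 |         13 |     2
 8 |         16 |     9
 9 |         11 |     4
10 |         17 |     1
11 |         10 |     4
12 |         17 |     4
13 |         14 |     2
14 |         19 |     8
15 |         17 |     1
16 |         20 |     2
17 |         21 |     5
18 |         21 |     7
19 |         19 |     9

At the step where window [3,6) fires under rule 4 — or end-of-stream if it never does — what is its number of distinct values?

i=0 t=3 v=8: → [3,6); WM=−∞
i=1 t=6 v=4: → [6,9); WM=5
i=2 t=8 v=9: → [6,9); WM=5
i=3 t=9 v=6: → [9,12); WM=8; [3,6) fires=1
i=4 t=9 v=9: → [9,12); WM=8
i=5 t=5 v=6: → [3,6); WM=8
i=6 t=10 v=1: → [9,12); WM=8
i=7 t=13 v=2: → [12,15); WM=12; [6,9) fires=2 [9,12) fires=3
i=8 t=16 v=9: → [15,18); WM=12
i=9 t=11 v=4: → [9,12); WM=15; [12,15) fires=1
i=10 t=17 v=1: → [15,18); WM=15
i=11 t=10 v=4: DROP (t<15-4); WM=16
i=12 t=17 v=4: → [15,18); WM=16
i=13 t=14 v=2: → [12,15); WM=16
i=14 t=19 v=8: → [18,21); WM=16
i=15 t=17 v=1: → [15,18); WM=18; [15,18) fires=3
i=16 t=20 v=2: → [18,21); WM=18
i=17 t=21 v=5: → [21,24); WM=20
i=18 t=21 v=7: → [21,24); WM=20
i=19 t=19 v=9: → [18,21); WM=20

1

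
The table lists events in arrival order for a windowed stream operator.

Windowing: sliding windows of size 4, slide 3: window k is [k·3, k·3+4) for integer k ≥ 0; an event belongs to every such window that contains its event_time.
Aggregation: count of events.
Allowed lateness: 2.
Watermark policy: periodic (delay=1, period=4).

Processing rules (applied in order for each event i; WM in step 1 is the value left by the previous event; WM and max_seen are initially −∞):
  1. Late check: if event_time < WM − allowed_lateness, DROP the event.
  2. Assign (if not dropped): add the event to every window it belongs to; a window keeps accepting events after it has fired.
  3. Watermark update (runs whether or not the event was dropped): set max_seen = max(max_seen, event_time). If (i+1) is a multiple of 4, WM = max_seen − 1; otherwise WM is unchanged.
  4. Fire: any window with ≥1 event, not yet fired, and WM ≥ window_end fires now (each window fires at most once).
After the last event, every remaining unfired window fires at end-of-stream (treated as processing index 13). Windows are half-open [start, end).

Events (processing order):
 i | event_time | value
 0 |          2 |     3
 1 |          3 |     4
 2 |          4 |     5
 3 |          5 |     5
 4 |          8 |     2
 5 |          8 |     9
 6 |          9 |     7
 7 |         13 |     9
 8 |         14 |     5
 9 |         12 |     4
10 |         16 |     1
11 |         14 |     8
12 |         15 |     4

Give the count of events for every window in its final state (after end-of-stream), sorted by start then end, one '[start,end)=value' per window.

[0,4)=2 [3,7)=3 [6,10)=3 [9,13)=2 [12,16)=5 [15,19)=2

i=0 t=2 v=3: → [0,4); WM=−∞
i=1 t=3 v=4: → [3,7),[0,4); WM=−∞
i=2 t=4 v=5: → [3,7); WM=−∞
i=3 t=5 v=5: → [3,7); WM=4; [0,4) fires=2
i=4 t=8 v=2: → [6,10); WM=4
i=5 t=8 v=9: → [6,10); WM=4
i=6 t=9 v=7: → [9,13),[6,10); WM=4
i=7 t=13 v=9: → [12,16); WM=12; [3,7) fires=3 [6,10) fires=3
i=8 t=14 v=5: → [12,16); WM=12
i=9 t=12 v=4: → [12,16),[9,13); WM=12
i=10 t=16 v=1: → [15,19); WM=12
i=11 t=14 v=8: → [12,16); WM=15; [9,13) fires=2
i=12 t=15 v=4: → [15,19),[12,16); WM=15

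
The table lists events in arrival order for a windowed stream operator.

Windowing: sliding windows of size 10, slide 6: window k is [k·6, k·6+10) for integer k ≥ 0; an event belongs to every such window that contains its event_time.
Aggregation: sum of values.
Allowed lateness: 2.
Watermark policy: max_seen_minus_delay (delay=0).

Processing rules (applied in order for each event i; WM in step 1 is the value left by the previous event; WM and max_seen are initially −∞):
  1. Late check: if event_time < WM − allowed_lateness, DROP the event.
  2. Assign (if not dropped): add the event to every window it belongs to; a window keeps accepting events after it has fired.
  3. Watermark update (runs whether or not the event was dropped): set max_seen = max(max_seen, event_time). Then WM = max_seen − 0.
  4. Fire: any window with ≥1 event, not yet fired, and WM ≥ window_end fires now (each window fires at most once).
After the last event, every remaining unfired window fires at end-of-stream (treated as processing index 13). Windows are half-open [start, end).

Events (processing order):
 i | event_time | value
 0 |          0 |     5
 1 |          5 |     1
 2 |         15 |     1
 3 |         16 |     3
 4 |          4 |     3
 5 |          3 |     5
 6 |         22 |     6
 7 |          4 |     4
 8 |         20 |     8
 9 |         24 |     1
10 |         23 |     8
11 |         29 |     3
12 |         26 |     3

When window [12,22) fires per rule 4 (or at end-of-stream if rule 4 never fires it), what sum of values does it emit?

i=0 t=0 v=5: → [0,10); WM=0
i=1 t=5 v=1: → [0,10); WM=5
i=2 t=15 v=1: → [12,22),[6,16); WM=15; [0,10) fires=6
i=3 t=16 v=3: → [12,22); WM=16; [6,16) fires=1
i=4 t=4 v=3: DROP (t<16-2); WM=16
i=5 t=3 v=5: DROP (t<16-2); WM=16
i=6 t=22 v=6: → [18,28); WM=22; [12,22) fires=4
i=7 t=4 v=4: DROP (t<22-2); WM=22
i=8 t=20 v=8: → [18,28),[12,22); WM=22
i=9 t=24 v=1: → [24,34),[18,28); WM=24
i=10 t=23 v=8: → [18,28); WM=24
i=11 t=29 v=3: → [24,34); WM=29; [18,28) fires=23
i=12 t=26 v=3: DROP (t<29-2); WM=29

4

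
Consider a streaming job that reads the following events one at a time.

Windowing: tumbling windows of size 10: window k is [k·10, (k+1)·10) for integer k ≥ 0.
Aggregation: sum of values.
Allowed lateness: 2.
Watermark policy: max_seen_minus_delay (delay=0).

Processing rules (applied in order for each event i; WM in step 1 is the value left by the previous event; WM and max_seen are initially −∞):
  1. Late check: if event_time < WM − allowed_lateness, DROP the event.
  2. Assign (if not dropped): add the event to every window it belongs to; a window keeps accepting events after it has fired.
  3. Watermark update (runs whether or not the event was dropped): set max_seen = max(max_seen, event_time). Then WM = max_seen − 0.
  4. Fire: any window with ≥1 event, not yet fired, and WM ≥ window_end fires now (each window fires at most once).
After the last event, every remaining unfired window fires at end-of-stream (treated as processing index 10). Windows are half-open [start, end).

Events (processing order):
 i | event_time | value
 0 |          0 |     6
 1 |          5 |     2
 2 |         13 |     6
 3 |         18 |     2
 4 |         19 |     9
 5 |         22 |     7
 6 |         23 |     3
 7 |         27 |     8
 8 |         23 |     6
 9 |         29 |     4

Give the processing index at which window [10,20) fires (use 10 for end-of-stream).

5

i=0 t=0 v=6: → [0,10); WM=0
i=1 t=5 v=2: → [0,10); WM=5
i=2 t=13 v=6: → [10,20); WM=13; [0,10) fires=8
i=3 t=18 v=2: → [10,20); WM=18
i=4 t=19 v=9: → [10,20); WM=19
i=5 t=22 v=7: → [20,30); WM=22; [10,20) fires=17
i=6 t=23 v=3: → [20,30); WM=23
i=7 t=27 v=8: → [20,30); WM=27
i=8 t=23 v=6: DROP (t<27-2); WM=27
i=9 t=29 v=4: → [20,30); WM=29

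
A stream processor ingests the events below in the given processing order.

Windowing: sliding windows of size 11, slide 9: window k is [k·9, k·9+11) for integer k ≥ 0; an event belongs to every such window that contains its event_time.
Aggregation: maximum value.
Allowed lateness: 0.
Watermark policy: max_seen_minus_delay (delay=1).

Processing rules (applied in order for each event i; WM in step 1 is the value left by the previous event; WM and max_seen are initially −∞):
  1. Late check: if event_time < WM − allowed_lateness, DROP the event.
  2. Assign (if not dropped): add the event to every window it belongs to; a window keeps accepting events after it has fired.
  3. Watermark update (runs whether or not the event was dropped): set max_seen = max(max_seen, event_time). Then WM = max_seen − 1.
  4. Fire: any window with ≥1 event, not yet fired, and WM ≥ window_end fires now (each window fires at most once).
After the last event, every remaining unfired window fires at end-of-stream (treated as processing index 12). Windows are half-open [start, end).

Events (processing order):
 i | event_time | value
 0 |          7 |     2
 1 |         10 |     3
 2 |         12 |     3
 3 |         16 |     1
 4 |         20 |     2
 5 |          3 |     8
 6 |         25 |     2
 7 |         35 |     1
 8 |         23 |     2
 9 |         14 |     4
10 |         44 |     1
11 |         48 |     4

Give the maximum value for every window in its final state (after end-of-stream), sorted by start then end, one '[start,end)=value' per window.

i=0 t=7 v=2: → [0,11); WM=6
i=1 t=10 v=3: → [9,20),[0,11); WM=9
i=2 t=12 v=3: → [9,20); WM=11; [0,11) fires=3
i=3 t=16 v=1: → [9,20); WM=15
i=4 t=20 v=2: → [18,29); WM=19
i=5 t=3 v=8: DROP (t<19-0); WM=19
i=6 t=25 v=2: → [18,29); WM=24; [9,20) fires=3
i=7 t=35 v=1: → [27,38); WM=34; [18,29) fires=2
i=8 t=23 v=2: DROP (t<34-0); WM=34
i=9 t=14 v=4: DROP (t<34-0); WM=34
i=10 t=44 v=1: → [36,47); WM=43; [27,38) fires=1
i=11 t=48 v=4: → [45,56); WM=47; [36,47) fires=1

[0,11)=3 [9,20)=3 [18,29)=2 [27,38)=1 [36,47)=1 [45,56)=4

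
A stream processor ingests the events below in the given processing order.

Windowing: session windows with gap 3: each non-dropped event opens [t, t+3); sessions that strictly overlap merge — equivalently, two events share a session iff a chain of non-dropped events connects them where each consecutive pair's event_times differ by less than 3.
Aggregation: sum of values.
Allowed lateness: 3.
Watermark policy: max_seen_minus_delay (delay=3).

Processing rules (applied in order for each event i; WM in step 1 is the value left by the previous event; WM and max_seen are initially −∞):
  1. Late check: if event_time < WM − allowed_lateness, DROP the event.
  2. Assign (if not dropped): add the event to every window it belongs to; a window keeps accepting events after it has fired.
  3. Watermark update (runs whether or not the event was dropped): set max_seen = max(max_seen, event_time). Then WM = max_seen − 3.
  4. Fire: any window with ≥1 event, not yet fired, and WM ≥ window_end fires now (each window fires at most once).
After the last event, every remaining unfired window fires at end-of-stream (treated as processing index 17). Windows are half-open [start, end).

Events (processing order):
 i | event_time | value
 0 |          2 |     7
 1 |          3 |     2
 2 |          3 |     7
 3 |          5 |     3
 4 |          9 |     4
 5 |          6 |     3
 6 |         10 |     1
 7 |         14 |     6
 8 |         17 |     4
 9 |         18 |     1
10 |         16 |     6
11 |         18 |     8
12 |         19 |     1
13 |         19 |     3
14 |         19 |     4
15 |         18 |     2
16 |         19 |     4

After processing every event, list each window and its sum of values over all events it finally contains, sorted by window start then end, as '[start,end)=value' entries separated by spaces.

i=0 t=2 v=7: → [2,5); WM=-1
i=1 t=3 v=2: → [2,6); WM=0
i=2 t=3 v=7: → [2,6); WM=0
i=3 t=5 v=3: → [2,8); WM=2
i=4 t=9 v=4: → [9,12); WM=6
i=5 t=6 v=3: → [2,9); WM=6
i=6 t=10 v=1: → [9,13); WM=7
i=7 t=14 v=6: → [14,17); WM=11
i=8 t=17 v=4: → [17,20); WM=14
i=9 t=18 v=1: → [17,21); WM=15
i=10 t=16 v=6: → [14,21); WM=15
i=11 t=18 v=8: → [14,21); WM=15
i=12 t=19 v=1: → [14,22); WM=16
i=13 t=19 v=3: → [14,22); WM=16
i=14 t=19 v=4: → [14,22); WM=16
i=15 t=18 v=2: → [14,22); WM=16
i=16 t=19 v=4: → [14,22); WM=16

[2,9)=22 [9,13)=5 [14,22)=39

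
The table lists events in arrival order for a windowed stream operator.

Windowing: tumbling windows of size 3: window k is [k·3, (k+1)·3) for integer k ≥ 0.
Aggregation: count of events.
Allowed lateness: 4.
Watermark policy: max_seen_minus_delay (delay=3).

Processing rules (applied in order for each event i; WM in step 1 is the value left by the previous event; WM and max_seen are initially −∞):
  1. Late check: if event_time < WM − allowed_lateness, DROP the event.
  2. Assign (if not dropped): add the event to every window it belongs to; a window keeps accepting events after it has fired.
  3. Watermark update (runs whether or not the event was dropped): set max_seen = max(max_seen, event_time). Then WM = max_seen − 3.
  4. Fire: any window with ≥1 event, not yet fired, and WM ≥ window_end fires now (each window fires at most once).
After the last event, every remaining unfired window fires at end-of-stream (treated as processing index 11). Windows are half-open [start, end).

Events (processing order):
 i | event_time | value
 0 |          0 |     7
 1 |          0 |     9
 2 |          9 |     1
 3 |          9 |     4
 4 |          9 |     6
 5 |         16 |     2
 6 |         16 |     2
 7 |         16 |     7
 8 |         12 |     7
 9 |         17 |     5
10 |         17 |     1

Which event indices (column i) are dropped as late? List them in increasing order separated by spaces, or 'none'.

i=0 t=0 v=7: → [0,3); WM=-3
i=1 t=0 v=9: → [0,3); WM=-3
i=2 t=9 v=1: → [9,12); WM=6; [0,3) fires=2
i=3 t=9 v=4: → [9,12); WM=6
i=4 t=9 v=6: → [9,12); WM=6
i=5 t=16 v=2: → [15,18); WM=13; [9,12) fires=3
i=6 t=16 v=2: → [15,18); WM=13
i=7 t=16 v=7: → [15,18); WM=13
i=8 t=12 v=7: → [12,15); WM=13
i=9 t=17 v=5: → [15,18); WM=14
i=10 t=17 v=1: → [15,18); WM=14

none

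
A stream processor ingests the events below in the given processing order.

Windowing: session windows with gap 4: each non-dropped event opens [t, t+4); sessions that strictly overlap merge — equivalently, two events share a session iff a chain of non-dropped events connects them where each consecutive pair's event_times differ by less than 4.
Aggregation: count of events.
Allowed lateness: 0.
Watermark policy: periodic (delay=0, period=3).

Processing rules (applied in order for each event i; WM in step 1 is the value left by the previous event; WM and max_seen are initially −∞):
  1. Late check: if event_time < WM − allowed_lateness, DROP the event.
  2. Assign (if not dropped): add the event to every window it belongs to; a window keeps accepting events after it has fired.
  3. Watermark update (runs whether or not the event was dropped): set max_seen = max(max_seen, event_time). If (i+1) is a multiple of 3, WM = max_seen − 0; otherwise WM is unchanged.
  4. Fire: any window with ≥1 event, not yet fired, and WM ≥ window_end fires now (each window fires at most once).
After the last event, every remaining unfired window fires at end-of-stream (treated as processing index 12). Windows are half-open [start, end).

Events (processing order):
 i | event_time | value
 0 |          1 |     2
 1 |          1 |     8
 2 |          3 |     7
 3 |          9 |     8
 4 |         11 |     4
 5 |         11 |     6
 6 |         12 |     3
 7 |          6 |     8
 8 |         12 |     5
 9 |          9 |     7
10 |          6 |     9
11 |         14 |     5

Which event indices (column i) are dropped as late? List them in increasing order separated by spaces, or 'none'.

i=0 t=1 v=2: → [1,5); WM=−∞
i=1 t=1 v=8: → [1,5); WM=−∞
i=2 t=3 v=7: → [1,7); WM=3
i=3 t=9 v=8: → [9,13); WM=3
i=4 t=11 v=4: → [9,15); WM=3
i=5 t=11 v=6: → [9,15); WM=11
i=6 t=12 v=3: → [9,16); WM=11
i=7 t=6 v=8: DROP (t<11-0); WM=11
i=8 t=12 v=5: → [9,16); WM=12
i=9 t=9 v=7: DROP (t<12-0); WM=12
i=10 t=6 v=9: DROP (t<12-0); WM=12
i=11 t=14 v=5: → [9,18); WM=14

7 9 10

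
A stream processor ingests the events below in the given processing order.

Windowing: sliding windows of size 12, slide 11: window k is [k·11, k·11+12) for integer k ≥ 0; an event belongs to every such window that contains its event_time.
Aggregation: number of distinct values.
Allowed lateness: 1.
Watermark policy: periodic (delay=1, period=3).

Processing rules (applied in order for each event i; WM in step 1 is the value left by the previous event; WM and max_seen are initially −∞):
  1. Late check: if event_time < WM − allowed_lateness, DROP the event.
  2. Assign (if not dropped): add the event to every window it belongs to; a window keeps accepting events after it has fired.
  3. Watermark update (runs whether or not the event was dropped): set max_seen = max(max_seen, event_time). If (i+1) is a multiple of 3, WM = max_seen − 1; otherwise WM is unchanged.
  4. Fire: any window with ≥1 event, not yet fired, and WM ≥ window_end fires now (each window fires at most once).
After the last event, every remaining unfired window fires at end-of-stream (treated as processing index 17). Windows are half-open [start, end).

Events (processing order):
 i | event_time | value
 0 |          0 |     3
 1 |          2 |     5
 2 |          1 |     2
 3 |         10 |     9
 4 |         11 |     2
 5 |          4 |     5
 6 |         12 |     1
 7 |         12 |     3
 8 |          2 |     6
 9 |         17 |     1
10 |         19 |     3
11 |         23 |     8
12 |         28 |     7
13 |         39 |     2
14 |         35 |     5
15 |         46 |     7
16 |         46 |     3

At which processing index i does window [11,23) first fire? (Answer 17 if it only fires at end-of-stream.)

i=0 t=0 v=3: → [0,12); WM=−∞
i=1 t=2 v=5: → [0,12); WM=−∞
i=2 t=1 v=2: → [0,12); WM=1
i=3 t=10 v=9: → [0,12); WM=1
i=4 t=11 v=2: → [11,23),[0,12); WM=1
i=5 t=4 v=5: → [0,12); WM=10
i=6 t=12 v=1: → [11,23); WM=10
i=7 t=12 v=3: → [11,23); WM=10
i=8 t=2 v=6: DROP (t<10-1); WM=11
i=9 t=17 v=1: → [11,23); WM=11
i=10 t=19 v=3: → [11,23); WM=11
i=11 t=23 v=8: → [22,34); WM=22; [0,12) fires=4
i=12 t=28 v=7: → [22,34); WM=22
i=13 t=39 v=2: → [33,45); WM=22
i=14 t=35 v=5: → [33,45); WM=38; [11,23) fires=3 [22,34) fires=2
i=15 t=46 v=7: → [44,56); WM=38
i=16 t=46 v=3: → [44,56); WM=38

14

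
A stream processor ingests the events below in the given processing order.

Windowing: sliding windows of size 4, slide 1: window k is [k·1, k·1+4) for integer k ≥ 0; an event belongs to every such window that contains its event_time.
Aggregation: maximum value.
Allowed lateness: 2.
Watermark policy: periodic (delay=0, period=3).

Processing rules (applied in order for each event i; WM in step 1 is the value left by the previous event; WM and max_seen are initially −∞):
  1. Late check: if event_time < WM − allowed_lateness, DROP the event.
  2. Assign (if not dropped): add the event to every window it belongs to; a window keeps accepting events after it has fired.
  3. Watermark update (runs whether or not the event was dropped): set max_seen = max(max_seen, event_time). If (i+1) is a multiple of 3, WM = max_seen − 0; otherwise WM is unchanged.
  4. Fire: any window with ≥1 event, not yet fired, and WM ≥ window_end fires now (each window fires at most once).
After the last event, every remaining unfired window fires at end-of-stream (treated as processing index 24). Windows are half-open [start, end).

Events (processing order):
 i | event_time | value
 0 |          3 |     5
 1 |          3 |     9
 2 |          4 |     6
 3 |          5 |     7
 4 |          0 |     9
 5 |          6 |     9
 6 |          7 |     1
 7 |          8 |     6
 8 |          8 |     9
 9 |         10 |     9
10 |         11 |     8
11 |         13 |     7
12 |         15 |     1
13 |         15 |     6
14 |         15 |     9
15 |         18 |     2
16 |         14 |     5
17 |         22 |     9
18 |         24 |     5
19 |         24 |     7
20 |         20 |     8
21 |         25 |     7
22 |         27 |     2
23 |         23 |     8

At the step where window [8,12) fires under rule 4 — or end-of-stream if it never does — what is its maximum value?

i=0 t=3 v=5: → [3,7),[2,6),[1,5),[0,4); WM=−∞
i=1 t=3 v=9: → [3,7),[2,6),[1,5),[0,4); WM=−∞
i=2 t=4 v=6: → [4,8),[3,7),[2,6),[1,5); WM=4; [0,4) fires=9
i=3 t=5 v=7: → [5,9),[4,8),[3,7),[2,6); WM=4
i=4 t=0 v=9: DROP (t<4-2); WM=4
i=5 t=6 v=9: → [6,10),[5,9),[4,8),[3,7); WM=6; [1,5) fires=9 [2,6) fires=9
i=6 t=7 v=1: → [7,11),[6,10),[5,9),[4,8); WM=6
i=7 t=8 v=6: → [8,12),[7,11),[6,10),[5,9); WM=6
i=8 t=8 v=9: → [8,12),[7,11),[6,10),[5,9); WM=8; [3,7) fires=9 [4,8) fires=9
i=9 t=10 v=9: → [10,14),[9,13),[8,12),[7,11); WM=8
i=10 t=11 v=8: → [11,15),[10,14),[9,13),[8,12); WM=8
i=11 t=13 v=7: → [13,17),[12,16),[11,15),[10,14); WM=13; [5,9) fires=9 [6,10) fires=9 [7,11) fires=9 [8,12) fires=9 [9,13) fires=9
i=12 t=15 v=1: → [15,19),[14,18),[13,17),[12,16); WM=13
i=13 t=15 v=6: → [15,19),[14,18),[13,17),[12,16); WM=13
i=14 t=15 v=9: → [15,19),[14,18),[13,17),[12,16); WM=15; [10,14) fires=9 [11,15) fires=8
i=15 t=18 v=2: → [18,22),[17,21),[16,20),[15,19); WM=15
i=16 t=14 v=5: → [14,18),[13,17),[12,16),[11,15); WM=15
i=17 t=22 v=9: → [22,26),[21,25),[20,24),[19,23); WM=22; [12,16) fires=9 [13,17) fires=9 [14,18) fires=9 [15,19) fires=9 [16,20) fires=2 [17,21) fires=2 [18,22) fires=2
i=18 t=24 v=5: → [24,28),[23,27),[22,26),[21,25); WM=22
i=19 t=24 v=7: → [24,28),[23,27),[22,26),[21,25); WM=22
i=20 t=20 v=8: → [20,24),[19,23),[18,22),[17,21); WM=24; [19,23) fires=9 [20,24) fires=9
i=21 t=25 v=7: → [25,29),[24,28),[23,27),[22,26); WM=24
i=22 t=27 v=2: → [27,31),[26,30),[25,29),[24,28); WM=24
i=23 t=23 v=8: → [23,27),[22,26),[21,25),[20,24); WM=27; [21,25) fires=9 [22,26) fires=9 [23,27) fires=8

9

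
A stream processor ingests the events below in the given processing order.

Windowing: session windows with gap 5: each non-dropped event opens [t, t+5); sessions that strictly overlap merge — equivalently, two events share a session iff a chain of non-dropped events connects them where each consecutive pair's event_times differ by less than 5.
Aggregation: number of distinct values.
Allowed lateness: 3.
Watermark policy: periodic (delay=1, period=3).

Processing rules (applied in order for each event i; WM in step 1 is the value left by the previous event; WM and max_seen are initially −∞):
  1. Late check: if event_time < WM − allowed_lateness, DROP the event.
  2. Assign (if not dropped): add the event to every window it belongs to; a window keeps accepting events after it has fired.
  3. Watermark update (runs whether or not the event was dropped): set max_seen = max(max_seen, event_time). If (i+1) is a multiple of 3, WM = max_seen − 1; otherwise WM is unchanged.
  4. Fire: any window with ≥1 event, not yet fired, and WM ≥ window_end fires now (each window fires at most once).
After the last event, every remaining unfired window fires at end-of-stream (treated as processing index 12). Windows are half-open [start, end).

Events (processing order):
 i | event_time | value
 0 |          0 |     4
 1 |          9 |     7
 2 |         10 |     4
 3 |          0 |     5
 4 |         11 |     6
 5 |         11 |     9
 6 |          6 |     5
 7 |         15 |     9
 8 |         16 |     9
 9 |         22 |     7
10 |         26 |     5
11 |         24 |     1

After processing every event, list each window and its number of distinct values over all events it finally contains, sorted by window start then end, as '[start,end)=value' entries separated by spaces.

[0,5)=1 [9,21)=4 [22,31)=3

i=0 t=0 v=4: → [0,5); WM=−∞
i=1 t=9 v=7: → [9,14); WM=−∞
i=2 t=10 v=4: → [9,15); WM=9
i=3 t=0 v=5: DROP (t<9-3); WM=9
i=4 t=11 v=6: → [9,16); WM=9
i=5 t=11 v=9: → [9,16); WM=10
i=6 t=6 v=5: DROP (t<10-3); WM=10
i=7 t=15 v=9: → [9,20); WM=10
i=8 t=16 v=9: → [9,21); WM=15
i=9 t=22 v=7: → [22,27); WM=15
i=10 t=26 v=5: → [22,31); WM=15
i=11 t=24 v=1: → [22,31); WM=25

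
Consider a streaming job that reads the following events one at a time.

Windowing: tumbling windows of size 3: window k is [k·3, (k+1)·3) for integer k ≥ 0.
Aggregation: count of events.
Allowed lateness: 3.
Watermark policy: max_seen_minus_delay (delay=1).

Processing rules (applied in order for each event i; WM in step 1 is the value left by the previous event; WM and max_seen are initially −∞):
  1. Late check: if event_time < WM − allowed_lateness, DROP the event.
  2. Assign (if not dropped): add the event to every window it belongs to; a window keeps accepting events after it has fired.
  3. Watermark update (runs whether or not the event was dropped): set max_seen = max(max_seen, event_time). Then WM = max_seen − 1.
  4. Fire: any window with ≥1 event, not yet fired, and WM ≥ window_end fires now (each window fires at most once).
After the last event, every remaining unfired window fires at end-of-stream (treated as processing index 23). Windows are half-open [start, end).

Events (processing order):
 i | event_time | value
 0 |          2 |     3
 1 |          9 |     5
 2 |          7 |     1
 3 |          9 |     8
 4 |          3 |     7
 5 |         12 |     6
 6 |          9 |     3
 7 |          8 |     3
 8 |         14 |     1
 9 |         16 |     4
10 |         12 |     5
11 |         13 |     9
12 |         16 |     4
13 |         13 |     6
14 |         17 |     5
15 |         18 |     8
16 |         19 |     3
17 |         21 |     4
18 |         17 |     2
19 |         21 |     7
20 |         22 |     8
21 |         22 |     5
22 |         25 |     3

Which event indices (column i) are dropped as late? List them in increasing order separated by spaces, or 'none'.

i=0 t=2 v=3: → [0,3); WM=1
i=1 t=9 v=5: → [9,12); WM=8; [0,3) fires=1
i=2 t=7 v=1: → [6,9); WM=8
i=3 t=9 v=8: → [9,12); WM=8
i=4 t=3 v=7: DROP (t<8-3); WM=8
i=5 t=12 v=6: → [12,15); WM=11; [6,9) fires=1
i=6 t=9 v=3: → [9,12); WM=11
i=7 t=8 v=3: → [6,9); WM=11
i=8 t=14 v=1: → [12,15); WM=13; [9,12) fires=3
i=9 t=16 v=4: → [15,18); WM=15; [12,15) fires=2
i=10 t=12 v=5: → [12,15); WM=15
i=11 t=13 v=9: → [12,15); WM=15
i=12 t=16 v=4: → [15,18); WM=15
i=13 t=13 v=6: → [12,15); WM=15
i=14 t=17 v=5: → [15,18); WM=16
i=15 t=18 v=8: → [18,21); WM=17
i=16 t=19 v=3: → [18,21); WM=18; [15,18) fires=3
i=17 t=21 v=4: → [21,24); WM=20
i=18 t=17 v=2: → [15,18); WM=20
i=19 t=21 v=7: → [21,24); WM=20
i=20 t=22 v=8: → [21,24); WM=21; [18,21) fires=2
i=21 t=22 v=5: → [21,24); WM=21
i=22 t=25 v=3: → [24,27); WM=24; [21,24) fires=4

4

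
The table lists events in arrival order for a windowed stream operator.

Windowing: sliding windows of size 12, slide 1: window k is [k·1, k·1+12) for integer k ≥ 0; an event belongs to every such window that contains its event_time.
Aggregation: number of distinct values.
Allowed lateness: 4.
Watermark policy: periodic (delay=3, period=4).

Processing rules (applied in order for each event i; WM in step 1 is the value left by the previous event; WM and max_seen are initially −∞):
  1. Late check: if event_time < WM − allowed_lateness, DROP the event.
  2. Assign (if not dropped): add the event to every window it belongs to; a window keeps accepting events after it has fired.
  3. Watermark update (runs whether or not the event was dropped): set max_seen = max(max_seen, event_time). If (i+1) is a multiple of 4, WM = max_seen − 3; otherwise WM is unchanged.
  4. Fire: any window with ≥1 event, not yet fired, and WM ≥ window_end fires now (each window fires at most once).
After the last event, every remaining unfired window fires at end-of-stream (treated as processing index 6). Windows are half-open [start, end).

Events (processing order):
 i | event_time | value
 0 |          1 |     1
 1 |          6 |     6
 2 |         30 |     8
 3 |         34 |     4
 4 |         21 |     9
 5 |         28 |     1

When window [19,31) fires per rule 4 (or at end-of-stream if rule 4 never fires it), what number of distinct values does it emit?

i=0 t=1 v=1: → [1,13),[0,12); WM=−∞
i=1 t=6 v=6: → [6,18),[5,17),[4,16),[3,15),[2,14),[1,13),[0,12); WM=−∞
i=2 t=30 v=8: → [30,42),[29,41),[28,40),[27,39),[26,38),[25,37),[24,36),[23,35),[22,34),[21,33),[20,32),[19,31); WM=−∞
i=3 t=34 v=4: → [34,46),[33,45),[32,44),[31,43),[30,42),[29,41),[28,40),[27,39),[26,38),[25,37),[24,36),[23,35); WM=31; [0,12) fires=2 [1,13) fires=2 [2,14) fires=1 [3,15) fires=1 [4,16) fires=1 [5,17) fires=1 [6,18) fires=1 [19,31) fires=1
i=4 t=21 v=9: DROP (t<31-4); WM=31
i=5 t=28 v=1: → [28,40),[27,39),[26,38),[25,37),[24,36),[23,35),[22,34),[21,33),[20,32),[19,31),[18,30),[17,29); WM=31; [17,29) fires=1 [18,30) fires=1

1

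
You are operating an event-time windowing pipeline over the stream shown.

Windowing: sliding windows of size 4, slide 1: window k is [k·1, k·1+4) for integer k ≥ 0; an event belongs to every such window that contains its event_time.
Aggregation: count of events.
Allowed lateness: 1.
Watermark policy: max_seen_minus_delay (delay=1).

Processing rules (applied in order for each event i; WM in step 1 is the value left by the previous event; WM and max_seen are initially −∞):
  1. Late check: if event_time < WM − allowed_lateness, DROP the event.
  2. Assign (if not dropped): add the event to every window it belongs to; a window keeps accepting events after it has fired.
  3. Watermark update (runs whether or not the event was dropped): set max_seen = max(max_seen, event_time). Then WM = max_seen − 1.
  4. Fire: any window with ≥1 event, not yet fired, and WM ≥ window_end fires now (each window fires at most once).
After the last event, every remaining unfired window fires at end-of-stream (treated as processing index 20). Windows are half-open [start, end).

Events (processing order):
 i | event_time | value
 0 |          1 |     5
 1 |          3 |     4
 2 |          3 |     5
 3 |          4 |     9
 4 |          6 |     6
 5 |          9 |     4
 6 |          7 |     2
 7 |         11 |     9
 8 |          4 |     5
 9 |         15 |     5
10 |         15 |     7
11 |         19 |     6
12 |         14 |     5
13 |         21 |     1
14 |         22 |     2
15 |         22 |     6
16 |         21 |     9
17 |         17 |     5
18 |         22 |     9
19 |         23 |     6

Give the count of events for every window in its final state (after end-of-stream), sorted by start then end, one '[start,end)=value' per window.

i=0 t=1 v=5: → [1,5),[0,4); WM=0
i=1 t=3 v=4: → [3,7),[2,6),[1,5),[0,4); WM=2
i=2 t=3 v=5: → [3,7),[2,6),[1,5),[0,4); WM=2
i=3 t=4 v=9: → [4,8),[3,7),[2,6),[1,5); WM=3
i=4 t=6 v=6: → [6,10),[5,9),[4,8),[3,7); WM=5; [0,4) fires=3 [1,5) fires=4
i=5 t=9 v=4: → [9,13),[8,12),[7,11),[6,10); WM=8; [2,6) fires=3 [3,7) fires=4 [4,8) fires=2
i=6 t=7 v=2: → [7,11),[6,10),[5,9),[4,8); WM=8
i=7 t=11 v=9: → [11,15),[10,14),[9,13),[8,12); WM=10; [5,9) fires=2 [6,10) fires=3
i=8 t=4 v=5: DROP (t<10-1); WM=10
i=9 t=15 v=5: → [15,19),[14,18),[13,17),[12,16); WM=14; [7,11) fires=2 [8,12) fires=2 [9,13) fires=2 [10,14) fires=1
i=10 t=15 v=7: → [15,19),[14,18),[13,17),[12,16); WM=14
i=11 t=19 v=6: → [19,23),[18,22),[17,21),[16,20); WM=18; [11,15) fires=1 [12,16) fires=2 [13,17) fires=2 [14,18) fires=2
i=12 t=14 v=5: DROP (t<18-1); WM=18
i=13 t=21 v=1: → [21,25),[20,24),[19,23),[18,22); WM=20; [15,19) fires=2 [16,20) fires=1
i=14 t=22 v=2: → [22,26),[21,25),[20,24),[19,23); WM=21; [17,21) fires=1
i=15 t=22 v=6: → [22,26),[21,25),[20,24),[19,23); WM=21
i=16 t=21 v=9: → [21,25),[20,24),[19,23),[18,22); WM=21
i=17 t=17 v=5: DROP (t<21-1); WM=21
i=18 t=22 v=9: → [22,26),[21,25),[20,24),[19,23); WM=21
i=19 t=23 v=6: → [23,27),[22,26),[21,25),[20,24); WM=22; [18,22) fires=3

[0,4)=3 [1,5)=4 [2,6)=3 [3,7)=4 [4,8)=3 [5,9)=2 [6,10)=3 [7,11)=2 [8,12)=2 [9,13)=2 [10,14)=1 [11,15)=1 [12,16)=2 [13,17)=2 [14,18)=2 [15,19)=2 [16,20)=1 [17,21)=1 [18,22)=3 [19,23)=6 [20,24)=6 [21,25)=6 [22,26)=4 [23,27)=1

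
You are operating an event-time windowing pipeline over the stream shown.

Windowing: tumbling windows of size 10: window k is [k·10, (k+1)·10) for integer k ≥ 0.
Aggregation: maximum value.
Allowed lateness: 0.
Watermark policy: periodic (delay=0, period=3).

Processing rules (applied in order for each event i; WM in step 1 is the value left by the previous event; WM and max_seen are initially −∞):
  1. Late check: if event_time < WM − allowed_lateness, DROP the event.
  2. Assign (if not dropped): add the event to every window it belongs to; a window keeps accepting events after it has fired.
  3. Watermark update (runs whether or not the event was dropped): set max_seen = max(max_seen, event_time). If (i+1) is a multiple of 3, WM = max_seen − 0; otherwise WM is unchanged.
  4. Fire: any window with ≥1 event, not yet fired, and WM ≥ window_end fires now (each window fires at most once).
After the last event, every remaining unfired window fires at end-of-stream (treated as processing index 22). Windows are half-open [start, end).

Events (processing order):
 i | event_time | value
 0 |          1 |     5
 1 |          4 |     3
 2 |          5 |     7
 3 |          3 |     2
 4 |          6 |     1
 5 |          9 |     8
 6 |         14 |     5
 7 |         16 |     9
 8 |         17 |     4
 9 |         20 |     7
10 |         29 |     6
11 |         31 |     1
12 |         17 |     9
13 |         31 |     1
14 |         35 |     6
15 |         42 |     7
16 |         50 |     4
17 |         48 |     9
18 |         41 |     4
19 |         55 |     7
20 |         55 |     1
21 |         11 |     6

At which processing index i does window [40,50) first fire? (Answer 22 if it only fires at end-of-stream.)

i=0 t=1 v=5: → [0,10); WM=−∞
i=1 t=4 v=3: → [0,10); WM=−∞
i=2 t=5 v=7: → [0,10); WM=5
i=3 t=3 v=2: DROP (t<5-0); WM=5
i=4 t=6 v=1: → [0,10); WM=5
i=5 t=9 v=8: → [0,10); WM=9
i=6 t=14 v=5: → [10,20); WM=9
i=7 t=16 v=9: → [10,20); WM=9
i=8 t=17 v=4: → [10,20); WM=17; [0,10) fires=8
i=9 t=20 v=7: → [20,30); WM=17
i=10 t=29 v=6: → [20,30); WM=17
i=11 t=31 v=1: → [30,40); WM=31; [10,20) fires=9 [20,30) fires=7
i=12 t=17 v=9: DROP (t<31-0); WM=31
i=13 t=31 v=1: → [30,40); WM=31
i=14 t=35 v=6: → [30,40); WM=35
i=15 t=42 v=7: → [40,50); WM=35
i=16 t=50 v=4: → [50,60); WM=35
i=17 t=48 v=9: → [40,50); WM=50; [30,40) fires=6 [40,50) fires=9
i=18 t=41 v=4: DROP (t<50-0); WM=50
i=19 t=55 v=7: → [50,60); WM=50
i=20 t=55 v=1: → [50,60); WM=55
i=21 t=11 v=6: DROP (t<55-0); WM=55

17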